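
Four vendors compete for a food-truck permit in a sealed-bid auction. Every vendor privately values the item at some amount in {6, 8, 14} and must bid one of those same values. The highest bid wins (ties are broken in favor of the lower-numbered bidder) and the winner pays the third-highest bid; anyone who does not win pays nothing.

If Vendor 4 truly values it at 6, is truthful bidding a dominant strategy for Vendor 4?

Check each profile of the others' bids and compare truth against every alternative bid.
Others bid (6, 6, 6): truth gives 0, best alternative gives 0.
Others bid (6, 6, 8): truth gives 0, best alternative gives 0.
Others bid (6, 6, 14): truth gives 0, best alternative gives 0.
Others bid (6, 8, 6): truth gives 0, best alternative gives 0.
Others bid (6, 8, 8): truth gives 0, best alternative gives 0.
Others bid (6, 8, 14): truth gives 0, best alternative gives 0.
(Remaining 21 profiles checked similarly; truth is weakly best in each.)
In every case the truthful bid is at least as good as any alternative, so it is a dominant strategy.

Yes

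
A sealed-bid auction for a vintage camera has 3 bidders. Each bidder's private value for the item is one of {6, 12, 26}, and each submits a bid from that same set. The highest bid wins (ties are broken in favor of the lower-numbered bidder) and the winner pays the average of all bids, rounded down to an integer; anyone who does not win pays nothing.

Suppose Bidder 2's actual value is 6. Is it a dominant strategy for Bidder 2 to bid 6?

Check each profile of the others' bids and compare truth against every alternative bid.
Others bid (6, 12): truth gives 0, best alternative gives -4.
Others bid (6, 6): truth gives 0, best alternative gives -2.
Others bid (6, 26): truth gives 0, best alternative gives 0.
Others bid (12, 6): truth gives 0, best alternative gives 0.
Others bid (12, 12): truth gives 0, best alternative gives 0.
Others bid (12, 26): truth gives 0, best alternative gives 0.
(Remaining 3 profiles checked similarly; truth is weakly best in each.)
In every case the truthful bid is at least as good as any alternative, so it is a dominant strategy.

Yes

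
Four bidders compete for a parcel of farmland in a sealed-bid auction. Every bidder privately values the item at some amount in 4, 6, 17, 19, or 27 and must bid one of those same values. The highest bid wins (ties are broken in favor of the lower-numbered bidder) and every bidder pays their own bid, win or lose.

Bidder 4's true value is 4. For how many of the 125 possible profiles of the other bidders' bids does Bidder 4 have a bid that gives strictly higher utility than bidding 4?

Others bid (4, 4, 4): truth gives -4; bid 6 gives -2 > -4. Violating.
Others bid (4, 4, 6): truth gives -4; no alternative beats it.
Others bid (4, 4, 17): truth gives -4; no alternative beats it.
(Checking all 125 profiles: 1 has a profitable deviation, 124 do not.)

1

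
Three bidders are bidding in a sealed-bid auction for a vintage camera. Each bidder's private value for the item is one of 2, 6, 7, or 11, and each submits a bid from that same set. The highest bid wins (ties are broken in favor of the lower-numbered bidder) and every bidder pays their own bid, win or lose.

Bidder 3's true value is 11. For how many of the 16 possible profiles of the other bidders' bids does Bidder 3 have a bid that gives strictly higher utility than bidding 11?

11

Others bid (2, 2): truth gives 0; bid 6 gives 5 > 0. Violating.
Others bid (2, 6): truth gives 0; bid 7 gives 4 > 0. Violating.
Others bid (2, 11): truth gives -11; bid 2 gives -2 > -11. Violating.
Others bid (6, 2): truth gives 0; bid 7 gives 4 > 0. Violating.
Others bid (2, 7): truth gives 0; no alternative beats it.
Others bid (6, 7): truth gives 0; no alternative beats it.
(Checking all 16 profiles: 11 have a profitable deviation, 5 do not.)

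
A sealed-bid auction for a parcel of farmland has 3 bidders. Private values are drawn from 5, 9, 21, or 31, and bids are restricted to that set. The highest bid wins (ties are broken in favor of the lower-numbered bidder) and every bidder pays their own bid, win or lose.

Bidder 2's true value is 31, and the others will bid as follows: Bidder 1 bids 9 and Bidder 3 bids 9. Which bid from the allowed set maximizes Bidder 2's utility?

Bid 5: loses but pays 5, utility -5.
Bid 9: loses but pays 9, utility -9.
Bid 21: wins, pays 21, utility 31 - 21 = 10.
Bid 31: wins, pays 31, utility 31 - 31 = 0.
The best choice is 21 with utility 10.

21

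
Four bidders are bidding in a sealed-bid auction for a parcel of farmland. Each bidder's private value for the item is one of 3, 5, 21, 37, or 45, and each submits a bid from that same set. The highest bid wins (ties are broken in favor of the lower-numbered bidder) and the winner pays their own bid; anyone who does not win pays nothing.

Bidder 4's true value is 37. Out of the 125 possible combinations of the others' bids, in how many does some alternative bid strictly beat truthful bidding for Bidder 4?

Others bid (3, 3, 3): truth gives 0; bid 5 gives 32 > 0. Violating.
Others bid (3, 3, 5): truth gives 0; bid 21 gives 16 > 0. Violating.
Others bid (3, 5, 3): truth gives 0; bid 21 gives 16 > 0. Violating.
Others bid (3, 5, 5): truth gives 0; bid 21 gives 16 > 0. Violating.
Others bid (3, 3, 21): truth gives 0; no alternative beats it.
Others bid (3, 3, 37): truth gives 0; no alternative beats it.
(Checking all 125 profiles: 8 have a profitable deviation, 117 do not.)

8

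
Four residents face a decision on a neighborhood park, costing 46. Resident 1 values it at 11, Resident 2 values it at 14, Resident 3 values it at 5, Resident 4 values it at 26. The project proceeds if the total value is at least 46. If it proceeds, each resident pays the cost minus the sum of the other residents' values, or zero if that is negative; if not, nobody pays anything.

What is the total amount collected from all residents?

Total value 56 ≥ cost 46, so it is built.
Resident 1: others sum to 45; max(0, 46 - 45) = 1.
Resident 2: others sum to 42; max(0, 46 - 42) = 4.
Resident 3: others sum to 51; max(0, 46 - 51) = 0.
Resident 4: others sum to 30; max(0, 46 - 30) = 16.
Total collected = 1 + 4 + 0 + 16 = 21.

21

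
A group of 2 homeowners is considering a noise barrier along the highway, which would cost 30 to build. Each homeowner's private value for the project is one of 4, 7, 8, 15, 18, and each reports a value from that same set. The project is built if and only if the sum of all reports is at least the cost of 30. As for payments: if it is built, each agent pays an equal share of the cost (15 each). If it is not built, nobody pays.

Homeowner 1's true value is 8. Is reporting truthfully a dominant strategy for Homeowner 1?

Check each profile of the others' reports and compare truth against every alternative report.
Others report (4): truth gives 0, best alternative gives 0.
Others report (7): truth gives 0, best alternative gives 0.
Others report (8): truth gives 0, best alternative gives 0.
Others report (15): truth gives 0, best alternative gives 0.
Others report (18): truth gives 0, best alternative gives 0.
In every case the truthful report is at least as good as any alternative, so it is a dominant strategy.

Yes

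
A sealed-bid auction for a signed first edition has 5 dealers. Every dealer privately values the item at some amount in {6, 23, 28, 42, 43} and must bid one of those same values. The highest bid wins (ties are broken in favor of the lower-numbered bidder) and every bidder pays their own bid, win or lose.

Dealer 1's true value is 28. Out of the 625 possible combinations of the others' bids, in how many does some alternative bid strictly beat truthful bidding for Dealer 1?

Others bid (6, 6, 6, 6): truth gives 0; bid 6 gives 22 > 0. Violating.
Others bid (6, 6, 6, 23): truth gives 0; bid 23 gives 5 > 0. Violating.
Others bid (6, 6, 6, 42): truth gives -28; bid 6 gives -6 > -28. Violating.
Others bid (6, 6, 6, 43): truth gives -28; bid 6 gives -6 > -28. Violating.
Others bid (6, 6, 6, 28): truth gives 0; no alternative beats it.
Others bid (6, 6, 23, 28): truth gives 0; no alternative beats it.
(Checking all 625 profiles: 560 have a profitable deviation, 65 do not.)

560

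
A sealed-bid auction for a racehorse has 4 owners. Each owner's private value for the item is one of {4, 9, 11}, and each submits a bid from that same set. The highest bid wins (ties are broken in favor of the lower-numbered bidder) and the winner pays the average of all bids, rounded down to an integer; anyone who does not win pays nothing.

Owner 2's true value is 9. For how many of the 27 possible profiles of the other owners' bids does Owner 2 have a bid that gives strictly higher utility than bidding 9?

9

Others bid (4, 4, 11): truth gives 0; bid 11 gives 2 > 0. Violating.
Others bid (4, 9, 11): truth gives 0; bid 11 gives 1 > 0. Violating.
Others bid (4, 11, 4): truth gives 0; bid 11 gives 2 > 0. Violating.
Others bid (4, 11, 9): truth gives 0; bid 11 gives 1 > 0. Violating.
Others bid (4, 4, 4): truth gives 4; no alternative beats it.
Others bid (4, 4, 9): truth gives 3; no alternative beats it.
(Checking all 27 profiles: 9 have a profitable deviation, 18 do not.)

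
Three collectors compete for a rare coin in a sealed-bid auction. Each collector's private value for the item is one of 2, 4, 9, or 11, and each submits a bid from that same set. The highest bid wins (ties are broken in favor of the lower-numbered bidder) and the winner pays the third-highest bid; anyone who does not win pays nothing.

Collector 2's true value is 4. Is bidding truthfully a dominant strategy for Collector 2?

Consider the case where Collector 1 bids 2 and Collector 3 bids 9.
Truthful bid 4: loses, pays 0, utility 0.
Bid 9 instead: wins, pays 2, utility 4 - 2 = 2.
Since 2 > 0, bidding 9 is strictly better here, so truthful bidding is not dominant.

No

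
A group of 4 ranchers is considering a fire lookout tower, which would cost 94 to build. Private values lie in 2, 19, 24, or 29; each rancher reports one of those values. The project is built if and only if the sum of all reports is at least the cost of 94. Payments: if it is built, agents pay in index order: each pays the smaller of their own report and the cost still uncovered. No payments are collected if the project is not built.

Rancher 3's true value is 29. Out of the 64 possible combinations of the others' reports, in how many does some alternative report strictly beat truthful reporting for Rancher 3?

17

Others report (19, 24, 29): truth gives 0; report 24 gives 5 > 0. Violating.
Others report (19, 29, 24): truth gives 0; report 24 gives 5 > 0. Violating.
Others report (19, 29, 29): truth gives 0; report 19 gives 10 > 0. Violating.
Others report (24, 19, 29): truth gives 0; report 24 gives 5 > 0. Violating.
Others report (2, 2, 2): truth gives 0; no alternative beats it.
Others report (2, 2, 19): truth gives 0; no alternative beats it.
(Checking all 64 profiles: 17 have a profitable deviation, 47 do not.)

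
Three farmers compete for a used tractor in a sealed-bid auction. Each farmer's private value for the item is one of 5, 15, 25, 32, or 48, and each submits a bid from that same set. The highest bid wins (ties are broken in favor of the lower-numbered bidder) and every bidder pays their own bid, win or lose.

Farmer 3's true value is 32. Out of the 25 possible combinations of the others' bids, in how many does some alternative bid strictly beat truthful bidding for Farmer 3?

20

Others bid (5, 5): truth gives 0; bid 15 gives 17 > 0. Violating.
Others bid (5, 15): truth gives 0; bid 25 gives 7 > 0. Violating.
Others bid (5, 32): truth gives -32; bid 5 gives -5 > -32. Violating.
Others bid (5, 48): truth gives -32; bid 5 gives -5 > -32. Violating.
Others bid (5, 25): truth gives 0; no alternative beats it.
Others bid (15, 25): truth gives 0; no alternative beats it.
(Checking all 25 profiles: 20 have a profitable deviation, 5 do not.)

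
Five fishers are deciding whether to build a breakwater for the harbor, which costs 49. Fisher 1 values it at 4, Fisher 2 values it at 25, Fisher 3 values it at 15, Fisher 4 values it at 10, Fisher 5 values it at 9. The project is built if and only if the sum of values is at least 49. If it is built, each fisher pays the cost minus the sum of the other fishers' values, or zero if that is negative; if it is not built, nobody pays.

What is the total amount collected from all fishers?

Total value 63 ≥ cost 49, so it is built.
Fisher 1: others sum to 59; max(0, 49 - 59) = 0.
Fisher 2: others sum to 38; max(0, 49 - 38) = 11.
Fisher 3: others sum to 48; max(0, 49 - 48) = 1.
Fisher 4: others sum to 53; max(0, 49 - 53) = 0.
Fisher 5: others sum to 54; max(0, 49 - 54) = 0.
Total collected = 0 + 11 + 1 + 0 + 0 = 12.

12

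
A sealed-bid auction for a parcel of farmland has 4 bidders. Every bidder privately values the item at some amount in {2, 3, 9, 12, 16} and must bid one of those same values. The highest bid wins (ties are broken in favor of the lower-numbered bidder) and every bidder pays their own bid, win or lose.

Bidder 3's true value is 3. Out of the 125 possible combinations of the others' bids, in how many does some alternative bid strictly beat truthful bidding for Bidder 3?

Others bid (2, 2, 9): truth gives -3; bid 2 gives -2 > -3. Violating.
Others bid (2, 2, 12): truth gives -3; bid 2 gives -2 > -3. Violating.
Others bid (2, 2, 16): truth gives -3; bid 2 gives -2 > -3. Violating.
Others bid (2, 3, 2): truth gives -3; bid 2 gives -2 > -3. Violating.
Others bid (2, 2, 2): truth gives 0; no alternative beats it.
Others bid (2, 2, 3): truth gives 0; no alternative beats it.
(Checking all 125 profiles: 123 have a profitable deviation, 2 do not.)

123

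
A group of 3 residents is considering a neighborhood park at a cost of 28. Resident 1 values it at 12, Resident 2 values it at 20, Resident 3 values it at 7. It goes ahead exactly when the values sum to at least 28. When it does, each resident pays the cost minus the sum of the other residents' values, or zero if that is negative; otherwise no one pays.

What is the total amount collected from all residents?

Total value 39 ≥ cost 28, so it is built.
Resident 1: others sum to 27; max(0, 28 - 27) = 1.
Resident 2: others sum to 19; max(0, 28 - 19) = 9.
Resident 3: others sum to 32; max(0, 28 - 32) = 0.
Total collected = 1 + 9 + 0 = 10.

10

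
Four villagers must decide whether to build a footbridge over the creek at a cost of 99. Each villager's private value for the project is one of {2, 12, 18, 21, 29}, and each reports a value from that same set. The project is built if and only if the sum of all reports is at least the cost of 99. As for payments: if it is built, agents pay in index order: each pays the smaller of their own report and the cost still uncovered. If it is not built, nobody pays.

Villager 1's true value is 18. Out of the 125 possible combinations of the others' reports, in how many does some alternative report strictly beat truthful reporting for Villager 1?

Others report (29, 29, 29): truth gives 0; report 12 gives 6 > 0. Violating.
Others report (2, 2, 2): truth gives 0; no alternative beats it.
Others report (2, 2, 12): truth gives 0; no alternative beats it.
(Checking all 125 profiles: 1 has a profitable deviation, 124 do not.)

1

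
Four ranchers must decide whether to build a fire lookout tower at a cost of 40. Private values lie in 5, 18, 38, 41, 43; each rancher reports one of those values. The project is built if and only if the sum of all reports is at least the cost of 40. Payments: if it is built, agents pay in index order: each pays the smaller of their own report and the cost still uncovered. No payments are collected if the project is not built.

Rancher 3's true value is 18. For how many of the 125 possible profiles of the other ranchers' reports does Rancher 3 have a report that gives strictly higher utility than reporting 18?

Others report (5, 5, 38): truth gives 0; report 5 gives 13 > 0. Violating.
Others report (5, 5, 41): truth gives 0; report 5 gives 13 > 0. Violating.
Others report (5, 5, 43): truth gives 0; report 5 gives 13 > 0. Violating.
Others report (5, 18, 18): truth gives 1; report 5 gives 13 > 1. Violating.
Others report (5, 5, 5): truth gives 0; no alternative beats it.
Others report (5, 5, 18): truth gives 0; no alternative beats it.
(Checking all 125 profiles: 11 have a profitable deviation, 114 do not.)

11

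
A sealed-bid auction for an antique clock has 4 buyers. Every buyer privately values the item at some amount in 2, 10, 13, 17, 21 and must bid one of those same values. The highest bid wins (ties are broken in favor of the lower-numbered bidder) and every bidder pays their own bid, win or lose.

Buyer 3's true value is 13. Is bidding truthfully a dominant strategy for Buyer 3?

No

Consider the case where Buyer 1 bids 2, Buyer 2 bids 2 and Buyer 4 bids 2.
Truthful bid 13: wins, pays 13, utility 13 - 13 = 0.
Bid 10 instead: wins, pays 10, utility 13 - 10 = 3.
Since 3 > 0, bidding 10 is strictly better here, so truthful bidding is not dominant.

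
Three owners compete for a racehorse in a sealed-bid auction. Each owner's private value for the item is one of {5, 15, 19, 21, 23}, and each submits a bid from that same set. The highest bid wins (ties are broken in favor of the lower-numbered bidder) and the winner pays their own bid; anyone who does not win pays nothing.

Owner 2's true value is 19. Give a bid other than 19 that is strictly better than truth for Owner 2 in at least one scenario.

Suppose Owner 1 bids 5 and Owner 3 bids 5.
Bid 19: wins, pays 19, utility 19 - 19 = 0.
Bid 15: wins, pays 15, utility 19 - 15 = 4.
So bidding 15 beats truth here (4 > 0).

15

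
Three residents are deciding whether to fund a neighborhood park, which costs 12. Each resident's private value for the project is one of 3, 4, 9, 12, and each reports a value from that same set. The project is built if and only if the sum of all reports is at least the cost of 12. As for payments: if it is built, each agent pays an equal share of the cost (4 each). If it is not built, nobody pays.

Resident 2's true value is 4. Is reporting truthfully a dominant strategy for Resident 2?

Yes

Check each profile of the others' reports and compare truth against every alternative report.
Others report (3, 3): truth gives 0, best alternative gives 0.
Others report (3, 4): truth gives 0, best alternative gives 0.
Others report (3, 9): truth gives 0, best alternative gives 0.
Others report (3, 12): truth gives 0, best alternative gives 0.
Others report (4, 3): truth gives 0, best alternative gives 0.
Others report (4, 4): truth gives 0, best alternative gives 0.
(Remaining 10 profiles checked similarly; truth is weakly best in each.)
In every case the truthful report is at least as good as any alternative, so it is a dominant strategy.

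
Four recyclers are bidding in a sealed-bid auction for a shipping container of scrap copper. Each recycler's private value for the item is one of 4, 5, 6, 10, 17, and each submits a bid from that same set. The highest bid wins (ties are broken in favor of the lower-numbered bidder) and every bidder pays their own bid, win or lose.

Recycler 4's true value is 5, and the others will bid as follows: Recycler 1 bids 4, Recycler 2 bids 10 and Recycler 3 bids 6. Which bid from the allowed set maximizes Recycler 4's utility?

4

Bid 4: loses but pays 4, utility -4.
Bid 5: loses but pays 5, utility -5.
Bid 6: loses but pays 6, utility -6.
Bid 10: loses but pays 10, utility -10.
Bid 17: wins, pays 17, utility 5 - 17 = -12.
The best choice is 4 with utility -4.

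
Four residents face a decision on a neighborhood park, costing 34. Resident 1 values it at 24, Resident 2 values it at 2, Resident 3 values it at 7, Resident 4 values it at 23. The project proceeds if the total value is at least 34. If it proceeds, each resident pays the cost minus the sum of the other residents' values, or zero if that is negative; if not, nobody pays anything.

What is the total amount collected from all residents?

Total value 56 ≥ cost 34, so it is built.
Resident 1: others sum to 32; max(0, 34 - 32) = 2.
Resident 2: others sum to 54; max(0, 34 - 54) = 0.
Resident 3: others sum to 49; max(0, 34 - 49) = 0.
Resident 4: others sum to 33; max(0, 34 - 33) = 1.
Total collected = 2 + 0 + 0 + 1 = 3.

3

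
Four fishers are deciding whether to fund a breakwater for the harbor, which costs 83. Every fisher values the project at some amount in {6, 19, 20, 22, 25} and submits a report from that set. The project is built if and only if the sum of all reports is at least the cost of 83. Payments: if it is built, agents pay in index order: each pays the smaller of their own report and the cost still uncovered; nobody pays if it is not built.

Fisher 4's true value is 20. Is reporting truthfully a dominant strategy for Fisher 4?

Yes

Check each profile of the others' reports and compare truth against every alternative report.
Others report (25, 25, 25): truth gives 12, best alternative gives 12.
Others report (22, 25, 25): truth gives 9, best alternative gives 9.
Others report (25, 22, 25): truth gives 9, best alternative gives 9.
Others report (25, 25, 22): truth gives 9, best alternative gives 9.
Others report (20, 25, 25): truth gives 7, best alternative gives 7.
Others report (25, 20, 25): truth gives 7, best alternative gives 7.
(Remaining 119 profiles checked similarly; truth is weakly best in each.)
In every case the truthful report is at least as good as any alternative, so it is a dominant strategy.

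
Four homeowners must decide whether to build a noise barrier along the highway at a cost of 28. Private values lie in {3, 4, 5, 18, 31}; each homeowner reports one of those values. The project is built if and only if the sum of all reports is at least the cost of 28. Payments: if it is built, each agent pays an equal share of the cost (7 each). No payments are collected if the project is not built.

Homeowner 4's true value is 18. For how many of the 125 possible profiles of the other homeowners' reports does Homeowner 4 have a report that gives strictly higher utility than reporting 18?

Others report (3, 3, 3): truth gives 0; report 31 gives 11 > 0. Violating.
Others report (3, 3, 4): truth gives 11; no alternative beats it.
Others report (3, 3, 5): truth gives 11; no alternative beats it.
(Checking all 125 profiles: 1 has a profitable deviation, 124 do not.)

1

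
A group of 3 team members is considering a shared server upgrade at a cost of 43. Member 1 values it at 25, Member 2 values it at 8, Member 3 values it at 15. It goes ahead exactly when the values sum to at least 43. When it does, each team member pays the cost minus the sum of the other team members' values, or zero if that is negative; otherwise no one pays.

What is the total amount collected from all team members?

33

Total value 48 ≥ cost 43, so it is built.
Member 1: others sum to 23; max(0, 43 - 23) = 20.
Member 2: others sum to 40; max(0, 43 - 40) = 3.
Member 3: others sum to 33; max(0, 43 - 33) = 10.
Total collected = 20 + 3 + 10 = 33.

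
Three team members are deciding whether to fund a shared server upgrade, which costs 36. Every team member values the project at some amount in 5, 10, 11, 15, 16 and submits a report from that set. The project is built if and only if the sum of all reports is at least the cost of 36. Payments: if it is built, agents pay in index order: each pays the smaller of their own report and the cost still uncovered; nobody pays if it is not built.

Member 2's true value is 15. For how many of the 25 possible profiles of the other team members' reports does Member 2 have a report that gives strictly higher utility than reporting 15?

Others report (10, 15): truth gives 0; report 11 gives 4 > 0. Violating.
Others report (10, 16): truth gives 0; report 10 gives 5 > 0. Violating.
Others report (11, 15): truth gives 0; report 10 gives 5 > 0. Violating.
Others report (11, 16): truth gives 0; report 10 gives 5 > 0. Violating.
Others report (5, 5): truth gives 0; no alternative beats it.
Others report (5, 10): truth gives 0; no alternative beats it.
(Checking all 25 profiles: 12 have a profitable deviation, 13 do not.)

12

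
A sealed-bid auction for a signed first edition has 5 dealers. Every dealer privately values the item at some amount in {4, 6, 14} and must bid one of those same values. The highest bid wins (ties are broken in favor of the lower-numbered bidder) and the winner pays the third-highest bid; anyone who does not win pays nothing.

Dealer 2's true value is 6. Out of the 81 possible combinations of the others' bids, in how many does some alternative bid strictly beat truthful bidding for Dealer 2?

Others bid (4, 4, 4, 14): truth gives 0; bid 14 gives 2 > 0. Violating.
Others bid (4, 4, 14, 4): truth gives 0; bid 14 gives 2 > 0. Violating.
Others bid (4, 14, 4, 4): truth gives 0; bid 14 gives 2 > 0. Violating.
Others bid (6, 4, 4, 4): truth gives 0; bid 14 gives 2 > 0. Violating.
Others bid (4, 4, 4, 4): truth gives 2; no alternative beats it.
Others bid (4, 4, 4, 6): truth gives 2; no alternative beats it.
(Checking all 81 profiles: 4 have a profitable deviation, 77 do not.)

4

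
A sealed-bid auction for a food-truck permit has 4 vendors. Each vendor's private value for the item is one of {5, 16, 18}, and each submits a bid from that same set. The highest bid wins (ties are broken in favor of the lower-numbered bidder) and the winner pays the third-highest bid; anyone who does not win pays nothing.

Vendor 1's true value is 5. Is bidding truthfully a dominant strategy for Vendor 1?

Yes

Check each profile of the others' bids and compare truth against every alternative bid.
Others bid (5, 16, 16): truth gives 0, best alternative gives -11.
Others bid (16, 5, 16): truth gives 0, best alternative gives -11.
Others bid (16, 16, 5): truth gives 0, best alternative gives -11.
Others bid (16, 16, 16): truth gives 0, best alternative gives -11.
Others bid (5, 5, 5): truth gives 0, best alternative gives 0.
Others bid (5, 5, 16): truth gives 0, best alternative gives 0.
(Remaining 21 profiles checked similarly; truth is weakly best in each.)
In every case the truthful bid is at least as good as any alternative, so it is a dominant strategy.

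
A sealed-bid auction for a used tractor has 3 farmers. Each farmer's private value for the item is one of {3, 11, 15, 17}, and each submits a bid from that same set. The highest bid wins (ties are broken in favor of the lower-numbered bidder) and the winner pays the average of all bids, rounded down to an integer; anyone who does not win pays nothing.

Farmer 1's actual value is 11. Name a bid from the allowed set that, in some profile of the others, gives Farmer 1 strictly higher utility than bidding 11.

3

Suppose Farmer 2 bids 3 and Farmer 3 bids 3.
Bid 11: wins, pays 5, utility 11 - 5 = 6.
Bid 3: wins, pays 3, utility 11 - 3 = 8.
So bidding 3 beats truth here (8 > 6).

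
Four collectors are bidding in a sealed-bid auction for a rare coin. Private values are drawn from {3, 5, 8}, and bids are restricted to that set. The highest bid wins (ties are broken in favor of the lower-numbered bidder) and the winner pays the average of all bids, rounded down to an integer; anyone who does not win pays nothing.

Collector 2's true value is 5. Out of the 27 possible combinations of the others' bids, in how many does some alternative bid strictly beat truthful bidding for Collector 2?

1

Others bid (5, 3, 3): truth gives 0; bid 8 gives 1 > 0. Violating.
Others bid (3, 3, 3): truth gives 2; no alternative beats it.
Others bid (3, 3, 5): truth gives 1; no alternative beats it.
(Checking all 27 profiles: 1 has a profitable deviation, 26 do not.)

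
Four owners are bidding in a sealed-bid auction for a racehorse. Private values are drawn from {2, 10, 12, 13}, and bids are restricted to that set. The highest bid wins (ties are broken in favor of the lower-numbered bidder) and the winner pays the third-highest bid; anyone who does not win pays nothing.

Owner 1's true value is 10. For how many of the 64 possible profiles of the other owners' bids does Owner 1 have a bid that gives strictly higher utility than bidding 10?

Others bid (2, 2, 12): truth gives 0; bid 12 gives 8 > 0. Violating.
Others bid (2, 2, 13): truth gives 0; bid 13 gives 8 > 0. Violating.
Others bid (2, 12, 2): truth gives 0; bid 12 gives 8 > 0. Violating.
Others bid (2, 13, 2): truth gives 0; bid 13 gives 8 > 0. Violating.
Others bid (2, 2, 2): truth gives 8; no alternative beats it.
Others bid (2, 2, 10): truth gives 8; no alternative beats it.
(Checking all 64 profiles: 6 have a profitable deviation, 58 do not.)

6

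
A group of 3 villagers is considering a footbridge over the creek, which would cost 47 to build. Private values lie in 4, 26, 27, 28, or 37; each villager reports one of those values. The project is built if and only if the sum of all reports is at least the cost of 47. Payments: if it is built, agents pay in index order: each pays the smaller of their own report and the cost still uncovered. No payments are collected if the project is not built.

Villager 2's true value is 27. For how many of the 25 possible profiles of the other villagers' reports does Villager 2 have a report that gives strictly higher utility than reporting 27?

20

Others report (4, 26): truth gives 0; report 26 gives 1 > 0. Violating.
Others report (4, 27): truth gives 0; report 26 gives 1 > 0. Violating.
Others report (4, 28): truth gives 0; report 26 gives 1 > 0. Violating.
Others report (4, 37): truth gives 0; report 26 gives 1 > 0. Violating.
Others report (4, 4): truth gives 0; no alternative beats it.
Others report (26, 4): truth gives 6; no alternative beats it.
(Checking all 25 profiles: 20 have a profitable deviation, 5 do not.)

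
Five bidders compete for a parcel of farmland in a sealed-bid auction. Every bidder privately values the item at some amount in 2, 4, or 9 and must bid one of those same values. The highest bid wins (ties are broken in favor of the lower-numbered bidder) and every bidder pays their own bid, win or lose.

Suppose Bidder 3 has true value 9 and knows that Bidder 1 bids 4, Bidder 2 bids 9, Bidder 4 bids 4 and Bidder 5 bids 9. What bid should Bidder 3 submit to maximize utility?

2

Bid 2: loses but pays 2, utility -2.
Bid 4: loses but pays 4, utility -4.
Bid 9: loses but pays 9, utility -9.
The best choice is 2 with utility -2.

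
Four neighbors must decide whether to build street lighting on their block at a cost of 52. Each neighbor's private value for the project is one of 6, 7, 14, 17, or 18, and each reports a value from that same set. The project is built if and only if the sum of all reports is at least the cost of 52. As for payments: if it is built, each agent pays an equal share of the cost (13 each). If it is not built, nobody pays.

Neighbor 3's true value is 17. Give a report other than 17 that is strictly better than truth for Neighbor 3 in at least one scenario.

Suppose Neighbor 1 reports 6, Neighbor 2 reports 14 and Neighbor 4 reports 14.
Report 17: project not built, utility 0.
Report 18: project built, pays 13, utility 17 - 13 = 4.
So reporting 18 beats truth here (4 > 0).

18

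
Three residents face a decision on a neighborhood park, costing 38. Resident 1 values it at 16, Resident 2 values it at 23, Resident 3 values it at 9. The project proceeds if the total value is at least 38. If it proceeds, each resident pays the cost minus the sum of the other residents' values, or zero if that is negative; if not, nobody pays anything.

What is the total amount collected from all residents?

Total value 48 ≥ cost 38, so it is built.
Resident 1: others sum to 32; max(0, 38 - 32) = 6.
Resident 2: others sum to 25; max(0, 38 - 25) = 13.
Resident 3: others sum to 39; max(0, 38 - 39) = 0.
Total collected = 6 + 13 + 0 = 19.

19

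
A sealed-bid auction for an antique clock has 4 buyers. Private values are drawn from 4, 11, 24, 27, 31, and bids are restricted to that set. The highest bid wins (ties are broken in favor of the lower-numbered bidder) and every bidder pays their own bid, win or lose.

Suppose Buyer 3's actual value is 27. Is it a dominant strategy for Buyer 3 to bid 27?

No

Consider the case where Buyer 1 bids 4, Buyer 2 bids 4 and Buyer 4 bids 4.
Truthful bid 27: wins, pays 27, utility 27 - 27 = 0.
Bid 11 instead: wins, pays 11, utility 27 - 11 = 16.
Since 16 > 0, bidding 11 is strictly better here, so truthful bidding is not dominant.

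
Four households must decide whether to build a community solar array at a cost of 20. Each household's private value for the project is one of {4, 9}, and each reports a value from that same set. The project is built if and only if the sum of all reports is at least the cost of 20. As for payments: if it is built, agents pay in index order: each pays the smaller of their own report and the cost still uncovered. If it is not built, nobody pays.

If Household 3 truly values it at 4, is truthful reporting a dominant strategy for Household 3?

Check each profile of the others' reports and compare truth against every alternative report.
Others report (4, 4, 4): truth gives 0, best alternative gives -5.
Others report (4, 4, 9): truth gives 0, best alternative gives -5.
Others report (4, 9, 4): truth gives 0, best alternative gives -3.
Others report (4, 9, 9): truth gives 0, best alternative gives -3.
Others report (9, 4, 4): truth gives 0, best alternative gives -3.
Others report (9, 4, 9): truth gives 0, best alternative gives -3.
(Remaining 2 profiles checked similarly; truth is weakly best in each.)
In every case the truthful report is at least as good as any alternative, so it is a dominant strategy.

Yes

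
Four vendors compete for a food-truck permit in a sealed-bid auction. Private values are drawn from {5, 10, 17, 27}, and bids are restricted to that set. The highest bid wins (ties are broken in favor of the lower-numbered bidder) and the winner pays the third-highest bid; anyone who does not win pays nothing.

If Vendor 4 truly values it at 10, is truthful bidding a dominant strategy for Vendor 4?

Consider the case where Vendor 1 bids 5, Vendor 2 bids 5 and Vendor 3 bids 10.
Truthful bid 10: loses, pays 0, utility 0.
Bid 17 instead: wins, pays 5, utility 10 - 5 = 5.
Since 5 > 0, bidding 17 is strictly better here, so truthful bidding is not dominant.

No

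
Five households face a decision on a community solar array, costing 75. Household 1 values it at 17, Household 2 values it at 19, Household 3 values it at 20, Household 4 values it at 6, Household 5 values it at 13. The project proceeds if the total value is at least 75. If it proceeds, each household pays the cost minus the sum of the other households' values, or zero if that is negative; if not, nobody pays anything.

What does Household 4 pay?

6

Total value 75 ≥ cost 75, so the project is built.
The other households' values sum to 69.
Cost minus that sum is 75 - 69 = 6.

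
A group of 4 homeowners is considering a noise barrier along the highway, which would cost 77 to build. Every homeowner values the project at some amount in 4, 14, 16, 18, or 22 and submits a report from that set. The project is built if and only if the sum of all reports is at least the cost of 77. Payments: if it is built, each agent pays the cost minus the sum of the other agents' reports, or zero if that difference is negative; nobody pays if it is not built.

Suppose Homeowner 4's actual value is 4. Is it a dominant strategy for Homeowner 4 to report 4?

Check each profile of the others' reports and compare truth against every alternative report.
Others report (22, 22, 22): truth gives 0, best alternative gives -7.
Others report (4, 4, 4): truth gives 0, best alternative gives 0.
Others report (4, 4, 14): truth gives 0, best alternative gives 0.
Others report (4, 4, 16): truth gives 0, best alternative gives 0.
Others report (4, 4, 18): truth gives 0, best alternative gives 0.
Others report (4, 4, 22): truth gives 0, best alternative gives 0.
(Remaining 119 profiles checked similarly; truth is weakly best in each.)
In every case the truthful report is at least as good as any alternative, so it is a dominant strategy.

Yes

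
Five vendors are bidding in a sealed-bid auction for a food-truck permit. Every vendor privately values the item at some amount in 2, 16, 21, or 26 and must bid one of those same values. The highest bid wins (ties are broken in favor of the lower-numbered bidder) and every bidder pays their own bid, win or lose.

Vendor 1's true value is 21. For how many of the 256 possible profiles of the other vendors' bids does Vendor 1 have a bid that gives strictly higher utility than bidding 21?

Others bid (2, 2, 2, 2): truth gives 0; bid 2 gives 19 > 0. Violating.
Others bid (2, 2, 2, 16): truth gives 0; bid 16 gives 5 > 0. Violating.
Others bid (2, 2, 2, 26): truth gives -21; bid 2 gives -2 > -21. Violating.
Others bid (2, 2, 16, 2): truth gives 0; bid 16 gives 5 > 0. Violating.
Others bid (2, 2, 2, 21): truth gives 0; no alternative beats it.
Others bid (2, 2, 16, 21): truth gives 0; no alternative beats it.
(Checking all 256 profiles: 191 have a profitable deviation, 65 do not.)

191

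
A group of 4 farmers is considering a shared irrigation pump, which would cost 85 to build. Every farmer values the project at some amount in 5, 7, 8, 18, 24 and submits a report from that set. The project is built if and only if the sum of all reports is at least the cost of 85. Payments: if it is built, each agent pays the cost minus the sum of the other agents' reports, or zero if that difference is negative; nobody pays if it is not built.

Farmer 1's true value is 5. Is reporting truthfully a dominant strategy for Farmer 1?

Yes

Check each profile of the others' reports and compare truth against every alternative report.
Others report (5, 5, 5): truth gives 0, best alternative gives 0.
Others report (5, 5, 7): truth gives 0, best alternative gives 0.
Others report (5, 5, 8): truth gives 0, best alternative gives 0.
Others report (5, 5, 18): truth gives 0, best alternative gives 0.
Others report (5, 5, 24): truth gives 0, best alternative gives 0.
Others report (5, 7, 5): truth gives 0, best alternative gives 0.
(Remaining 119 profiles checked similarly; truth is weakly best in each.)
In every case the truthful report is at least as good as any alternative, so it is a dominant strategy.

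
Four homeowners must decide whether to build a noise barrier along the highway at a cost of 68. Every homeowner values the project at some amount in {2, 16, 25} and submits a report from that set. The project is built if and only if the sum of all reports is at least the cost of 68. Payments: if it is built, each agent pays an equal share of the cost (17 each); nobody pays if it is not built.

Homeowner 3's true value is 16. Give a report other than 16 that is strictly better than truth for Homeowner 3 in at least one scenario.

Suppose Homeowner 1 reports 2, Homeowner 2 reports 25 and Homeowner 4 reports 25.
Report 16: project built, pays 17, utility 16 - 17 = -1.
Report 2: project not built, utility 0.
So reporting 2 beats truth here (0 > -1).

2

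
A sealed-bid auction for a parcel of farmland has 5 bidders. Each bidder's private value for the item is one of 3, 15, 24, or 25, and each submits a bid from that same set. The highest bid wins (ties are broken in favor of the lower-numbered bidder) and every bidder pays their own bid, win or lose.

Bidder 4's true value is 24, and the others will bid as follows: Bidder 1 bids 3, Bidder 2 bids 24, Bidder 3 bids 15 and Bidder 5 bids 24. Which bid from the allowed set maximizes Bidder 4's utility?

25

Bid 3: loses but pays 3, utility -3.
Bid 15: loses but pays 15, utility -15.
Bid 24: loses but pays 24, utility -24.
Bid 25: wins, pays 25, utility 24 - 25 = -1.
The best choice is 25 with utility -1.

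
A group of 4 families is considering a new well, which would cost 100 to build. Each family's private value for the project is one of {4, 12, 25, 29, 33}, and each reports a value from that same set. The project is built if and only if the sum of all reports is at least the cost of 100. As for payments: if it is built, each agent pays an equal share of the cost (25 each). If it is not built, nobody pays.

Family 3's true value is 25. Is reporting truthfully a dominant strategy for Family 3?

Yes

Check each profile of the others' reports and compare truth against every alternative report.
Others report (4, 4, 4): truth gives 0, best alternative gives 0.
Others report (4, 4, 12): truth gives 0, best alternative gives 0.
Others report (4, 4, 25): truth gives 0, best alternative gives 0.
Others report (4, 4, 29): truth gives 0, best alternative gives 0.
Others report (4, 4, 33): truth gives 0, best alternative gives 0.
Others report (4, 12, 4): truth gives 0, best alternative gives 0.
(Remaining 119 profiles checked similarly; truth is weakly best in each.)
In every case the truthful report is at least as good as any alternative, so it is a dominant strategy.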